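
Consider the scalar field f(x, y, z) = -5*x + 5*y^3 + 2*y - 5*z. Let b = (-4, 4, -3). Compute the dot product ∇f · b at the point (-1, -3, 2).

∂f/∂x = -5
∂f/∂y = 15*y^2 + 2
∂f/∂z = -5
∇f at (-1, -3, 2) = (-5, 137, -5)
∇f · b = (-5)(-4) + (137)(4) + (-5)(-3) = 583

583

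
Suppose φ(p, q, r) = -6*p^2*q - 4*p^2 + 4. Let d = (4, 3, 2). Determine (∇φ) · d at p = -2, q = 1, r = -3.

∂φ/∂p = -12*p*q - 8*p
∂φ/∂q = -6*p^2
∂φ/∂r = 0
∇φ at (-2, 1, -3) = (40, -24, 0)
∇φ · d = (40)(4) + (-24)(3) + (0)(2) = 88

88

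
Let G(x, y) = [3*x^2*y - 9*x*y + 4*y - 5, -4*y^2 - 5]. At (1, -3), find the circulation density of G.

∂G₂/∂x = 0
∂G₁/∂y = 3*x^2 - 9*x + 4
Scalar curl = -3*x^2 + 9*x - 4
At (1, -3): 2.

2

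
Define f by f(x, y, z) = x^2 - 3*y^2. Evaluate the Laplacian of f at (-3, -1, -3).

∂²f/∂x² = 2
∂²f/∂y² = -6
∂²f/∂z² = 0
∇²f = -4
At (-3, -1, -3): -4.

-4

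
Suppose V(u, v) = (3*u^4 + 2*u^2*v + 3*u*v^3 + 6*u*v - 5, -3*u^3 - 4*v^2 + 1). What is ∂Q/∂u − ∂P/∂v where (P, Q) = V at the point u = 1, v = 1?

-26

∂V₂/∂u = -9*u^2
∂V₁/∂v = 2*u^2 + 9*u*v^2 + 6*u
Scalar curl = -11*u^2 - 9*u*v^2 - 6*u
At (1, 1): -26.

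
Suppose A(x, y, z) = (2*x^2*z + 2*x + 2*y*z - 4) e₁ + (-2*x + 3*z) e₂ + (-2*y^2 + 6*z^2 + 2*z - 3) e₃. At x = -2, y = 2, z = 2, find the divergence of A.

12

∂A₁/∂x = 4*x*z + 2
∂A₂/∂y = 0
∂A₃/∂z = 12*z + 2
∇·A = 4*x*z + 12*z + 4
At (-2, 2, 2): 12.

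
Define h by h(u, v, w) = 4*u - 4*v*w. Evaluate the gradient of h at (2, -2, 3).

∂h/∂u = 4
∂h/∂v = -4*w
∂h/∂w = -4*v
∇h = (4, -4*w, -4*v)
At (2, -2, 3): (4, -12, 8).

(4, -12, 8)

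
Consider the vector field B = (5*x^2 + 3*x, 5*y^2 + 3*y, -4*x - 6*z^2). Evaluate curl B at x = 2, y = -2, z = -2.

(∇×B)₁ = ∂B₃/∂y − ∂B₂/∂z = 0
(∇×B)₂ = ∂B₁/∂z − ∂B₃/∂x = 4
(∇×B)₃ = ∂B₂/∂x − ∂B₁/∂y = 0
∇×B = (0, 4, 0)
At (2, -2, -2): (0, 4, 0).

(0, 4, 0)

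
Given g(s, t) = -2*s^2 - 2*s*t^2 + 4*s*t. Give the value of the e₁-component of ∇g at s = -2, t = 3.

2

(∇g)_1 = ∂g/∂s = -4*s - 2*t^2 + 4*t
At (-2, 3): 2.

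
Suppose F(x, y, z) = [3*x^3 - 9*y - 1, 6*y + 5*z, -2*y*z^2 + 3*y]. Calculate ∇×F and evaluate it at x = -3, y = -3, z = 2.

(-10, 0, 9)

(∇×F)₁ = ∂F₃/∂y − ∂F₂/∂z = -2*z^2 - 2
(∇×F)₂ = ∂F₁/∂z − ∂F₃/∂x = 0
(∇×F)₃ = ∂F₂/∂x − ∂F₁/∂y = 9
∇×F = (-2*z^2 - 2, 0, 9)
At (-3, -3, 2): (-10, 0, 9).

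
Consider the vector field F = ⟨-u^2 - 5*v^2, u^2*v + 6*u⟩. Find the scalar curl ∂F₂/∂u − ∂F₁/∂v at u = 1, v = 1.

∂F₂/∂u = 2*u*v + 6
∂F₁/∂v = -10*v
Scalar curl = 2*u*v + 10*v + 6
At (1, 1): 18.

18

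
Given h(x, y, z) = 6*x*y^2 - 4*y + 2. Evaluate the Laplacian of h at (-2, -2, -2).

∂²h/∂x² = 0
∂²h/∂y² = 12*x
∂²h/∂z² = 0
∇²h = 12*x
At (-2, -2, -2): -24.

-24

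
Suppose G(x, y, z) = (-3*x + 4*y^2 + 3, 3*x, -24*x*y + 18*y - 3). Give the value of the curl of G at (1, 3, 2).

(∇×G)₁ = ∂G₃/∂y − ∂G₂/∂z = -24*x + 18
(∇×G)₂ = ∂G₁/∂z − ∂G₃/∂x = 24*y
(∇×G)₃ = ∂G₂/∂x − ∂G₁/∂y = -8*y + 3
∇×G = (-24*x + 18, 24*y, -8*y + 3)
At (1, 3, 2): (-6, 72, -21).

(-6, 72, -21)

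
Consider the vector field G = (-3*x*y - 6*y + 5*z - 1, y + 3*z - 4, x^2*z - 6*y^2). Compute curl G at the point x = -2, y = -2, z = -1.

(21, 1, 0)

(∇×G)₁ = ∂G₃/∂y − ∂G₂/∂z = -12*y - 3
(∇×G)₂ = ∂G₁/∂z − ∂G₃/∂x = -2*x*z + 5
(∇×G)₃ = ∂G₂/∂x − ∂G₁/∂y = 3*x + 6
∇×G = (-12*y - 3, -2*x*z + 5, 3*x + 6)
At (-2, -2, -1): (21, 1, 0).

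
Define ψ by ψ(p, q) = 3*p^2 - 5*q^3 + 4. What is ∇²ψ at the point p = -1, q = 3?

-84

∂²ψ/∂p² = 6
∂²ψ/∂q² = -30*q
∇²ψ = -30*q + 6
At (-1, 3): -84.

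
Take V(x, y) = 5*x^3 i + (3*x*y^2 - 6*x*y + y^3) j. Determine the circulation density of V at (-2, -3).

45

∂V₂/∂x = 3*y^2 - 6*y
∂V₁/∂y = 0
Scalar curl = 3*y^2 - 6*y
At (-2, -3): 45.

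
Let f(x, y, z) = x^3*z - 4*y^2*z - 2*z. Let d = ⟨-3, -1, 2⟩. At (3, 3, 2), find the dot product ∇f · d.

-136

∂f/∂x = 3*x^2*z
∂f/∂y = -8*y*z
∂f/∂z = x^3 - 4*y^2 - 2
∇f at (3, 3, 2) = (54, -48, -11)
∇f · d = (54)(-3) + (-48)(-1) + (-11)(2) = -136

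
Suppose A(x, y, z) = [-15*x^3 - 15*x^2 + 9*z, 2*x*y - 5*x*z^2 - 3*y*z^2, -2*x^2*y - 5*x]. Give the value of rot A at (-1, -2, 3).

(-68, 22, -49)

(∇×A)₁ = ∂A₃/∂y − ∂A₂/∂z = -2*x^2 + 10*x*z + 6*y*z
(∇×A)₂ = ∂A₁/∂z − ∂A₃/∂x = 4*x*y + 14
(∇×A)₃ = ∂A₂/∂x − ∂A₁/∂y = 2*y - 5*z^2
∇×A = (-2*x^2 + 10*x*z + 6*y*z, 4*x*y + 14, 2*y - 5*z^2)
At (-1, -2, 3): (-68, 22, -49).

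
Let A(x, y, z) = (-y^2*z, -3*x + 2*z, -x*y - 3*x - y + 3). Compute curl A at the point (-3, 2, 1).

(∇×A)₁ = ∂A₃/∂y − ∂A₂/∂z = -x - 3
(∇×A)₂ = ∂A₁/∂z − ∂A₃/∂x = -y^2 + y + 3
(∇×A)₃ = ∂A₂/∂x − ∂A₁/∂y = 2*y*z - 3
∇×A = (-x - 3, -y^2 + y + 3, 2*y*z - 3)
At (-3, 2, 1): (0, 1, 1).

(0, 1, 1)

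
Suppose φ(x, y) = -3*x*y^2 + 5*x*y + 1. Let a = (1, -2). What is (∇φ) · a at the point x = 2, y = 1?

∂φ/∂x = -3*y^2 + 5*y
∂φ/∂y = -6*x*y + 5*x
∇φ at (2, 1) = (2, -2)
∇φ · a = (2)(1) + (-2)(-2) = 6

6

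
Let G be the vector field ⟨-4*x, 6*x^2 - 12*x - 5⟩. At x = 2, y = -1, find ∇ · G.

-4

∂G₁/∂x = -4
∂G₂/∂y = 0
∇·G = -4
At (2, -1): -4.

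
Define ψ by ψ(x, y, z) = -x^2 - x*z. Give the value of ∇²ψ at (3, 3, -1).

-2

∂²ψ/∂x² = -2
∂²ψ/∂y² = 0
∂²ψ/∂z² = 0
∇²ψ = -2
At (3, 3, -1): -2.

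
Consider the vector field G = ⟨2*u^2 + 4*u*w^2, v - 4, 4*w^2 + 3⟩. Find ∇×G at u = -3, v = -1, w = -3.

(∇×G)₁ = ∂G₃/∂v − ∂G₂/∂w = 0
(∇×G)₂ = ∂G₁/∂w − ∂G₃/∂u = 8*u*w
(∇×G)₃ = ∂G₂/∂u − ∂G₁/∂v = 0
∇×G = (0, 8*u*w, 0)
At (-3, -1, -3): (0, 72, 0).

(0, 72, 0)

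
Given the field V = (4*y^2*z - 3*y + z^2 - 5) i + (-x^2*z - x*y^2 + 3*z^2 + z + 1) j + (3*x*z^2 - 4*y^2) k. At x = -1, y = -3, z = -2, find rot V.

(∇×V)₁ = ∂V₃/∂y − ∂V₂/∂z = x^2 - 8*y - 6*z - 1
(∇×V)₂ = ∂V₁/∂z − ∂V₃/∂x = 4*y^2 - 3*z^2 + 2*z
(∇×V)₃ = ∂V₂/∂x − ∂V₁/∂y = -2*x*z - y^2 - 8*y*z + 3
∇×V = (x^2 - 8*y - 6*z - 1, 4*y^2 - 3*z^2 + 2*z, -2*x*z - y^2 - 8*y*z + 3)
At (-1, -3, -2): (36, 20, -58).

(36, 20, -58)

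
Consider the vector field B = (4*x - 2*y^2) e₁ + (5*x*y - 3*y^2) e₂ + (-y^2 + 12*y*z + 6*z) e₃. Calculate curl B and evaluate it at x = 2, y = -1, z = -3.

(-34, 0, -9)

(∇×B)₁ = ∂B₃/∂y − ∂B₂/∂z = -2*y + 12*z
(∇×B)₂ = ∂B₁/∂z − ∂B₃/∂x = 0
(∇×B)₃ = ∂B₂/∂x − ∂B₁/∂y = 9*y
∇×B = (-2*y + 12*z, 0, 9*y)
At (2, -1, -3): (-34, 0, -9).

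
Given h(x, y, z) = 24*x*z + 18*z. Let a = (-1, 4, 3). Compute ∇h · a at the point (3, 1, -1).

294

∂h/∂x = 24*z
∂h/∂y = 0
∂h/∂z = 24*x + 18
∇h at (3, 1, -1) = (-24, 0, 90)
∇h · a = (-24)(-1) + (0)(4) + (90)(3) = 294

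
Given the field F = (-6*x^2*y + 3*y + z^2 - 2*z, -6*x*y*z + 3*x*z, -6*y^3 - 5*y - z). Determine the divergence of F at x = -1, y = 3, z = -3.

17

∂F₁/∂x = -12*x*y
∂F₂/∂y = -6*x*z
∂F₃/∂z = -1
∇·F = -12*x*y - 6*x*z - 1
At (-1, 3, -3): 17.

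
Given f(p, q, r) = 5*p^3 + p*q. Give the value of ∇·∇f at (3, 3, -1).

90

∂²f/∂p² = 30*p
∂²f/∂q² = 0
∂²f/∂r² = 0
∇²f = 30*p
At (3, 3, -1): 90.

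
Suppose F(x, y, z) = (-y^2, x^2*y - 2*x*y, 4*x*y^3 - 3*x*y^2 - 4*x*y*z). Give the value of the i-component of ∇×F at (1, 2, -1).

40

(∇×F)_1 = ∂F₃/∂y − ∂F₂/∂z
= 12*x*y^2 - 6*x*y - 4*x*z − (0)
= 12*x*y^2 - 6*x*y - 4*x*z
At (1, 2, -1): 40.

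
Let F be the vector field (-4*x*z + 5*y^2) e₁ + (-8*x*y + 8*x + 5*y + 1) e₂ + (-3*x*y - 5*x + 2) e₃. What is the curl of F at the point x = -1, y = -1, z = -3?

(3, 6, 26)

(∇×F)₁ = ∂F₃/∂y − ∂F₂/∂z = -3*x
(∇×F)₂ = ∂F₁/∂z − ∂F₃/∂x = -4*x + 3*y + 5
(∇×F)₃ = ∂F₂/∂x − ∂F₁/∂y = -18*y + 8
∇×F = (-3*x, -4*x + 3*y + 5, -18*y + 8)
At (-1, -1, -3): (3, 6, 26).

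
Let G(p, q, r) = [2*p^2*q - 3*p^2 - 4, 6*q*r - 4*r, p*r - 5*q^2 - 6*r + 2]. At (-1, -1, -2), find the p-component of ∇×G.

(∇×G)_1 = ∂G₃/∂q − ∂G₂/∂r
= -10*q − (6*q - 4)
= -16*q + 4
At (-1, -1, -2): 20.

20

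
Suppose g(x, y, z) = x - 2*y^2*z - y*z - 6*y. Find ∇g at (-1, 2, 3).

∂g/∂x = 1
∂g/∂y = -4*y*z - z - 6
∂g/∂z = -2*y^2 - y
∇g = (1, -4*y*z - z - 6, -2*y^2 - y)
At (-1, 2, 3): (1, -33, -10).

(1, -33, -10)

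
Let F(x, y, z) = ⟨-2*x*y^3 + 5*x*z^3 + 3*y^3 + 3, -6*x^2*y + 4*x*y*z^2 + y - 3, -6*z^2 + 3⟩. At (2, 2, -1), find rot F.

(32, 30, -28)

(∇×F)₁ = ∂F₃/∂y − ∂F₂/∂z = -8*x*y*z
(∇×F)₂ = ∂F₁/∂z − ∂F₃/∂x = 15*x*z^2
(∇×F)₃ = ∂F₂/∂x − ∂F₁/∂y = 6*x*y^2 - 12*x*y - 9*y^2 + 4*y*z^2
∇×F = (-8*x*y*z, 15*x*z^2, 6*x*y^2 - 12*x*y - 9*y^2 + 4*y*z^2)
At (2, 2, -1): (32, 30, -28).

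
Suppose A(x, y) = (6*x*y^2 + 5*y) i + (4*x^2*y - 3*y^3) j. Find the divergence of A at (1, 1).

∂A₁/∂x = 6*y^2
∂A₂/∂y = 4*x^2 - 9*y^2
∇·A = 4*x^2 - 3*y^2
At (1, 1): 1.

1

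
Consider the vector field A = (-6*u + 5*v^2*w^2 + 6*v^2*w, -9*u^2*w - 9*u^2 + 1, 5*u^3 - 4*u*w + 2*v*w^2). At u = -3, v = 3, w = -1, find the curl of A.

(83, -175, 6)

(∇×A)₁ = ∂A₃/∂v − ∂A₂/∂w = 9*u^2 + 2*w^2
(∇×A)₂ = ∂A₁/∂w − ∂A₃/∂u = -15*u^2 + 10*v^2*w + 6*v^2 + 4*w
(∇×A)₃ = ∂A₂/∂u − ∂A₁/∂v = -18*u*w - 18*u - 10*v*w^2 - 12*v*w
∇×A = (9*u^2 + 2*w^2, -15*u^2 + 10*v^2*w + 6*v^2 + 4*w, -18*u*w - 18*u - 10*v*w^2 - 12*v*w)
At (-3, 3, -1): (83, -175, 6).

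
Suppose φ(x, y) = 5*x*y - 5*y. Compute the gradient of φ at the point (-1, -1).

∂φ/∂x = 5*y
∂φ/∂y = 5*x - 5
∇φ = (5*y, 5*x - 5)
At (-1, -1): (-5, -10).

(-5, -10)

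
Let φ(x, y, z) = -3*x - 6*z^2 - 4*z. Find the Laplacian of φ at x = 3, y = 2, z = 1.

∂²φ/∂x² = 0
∂²φ/∂y² = 0
∂²φ/∂z² = -12
∇²φ = -12
At (3, 2, 1): -12.

-12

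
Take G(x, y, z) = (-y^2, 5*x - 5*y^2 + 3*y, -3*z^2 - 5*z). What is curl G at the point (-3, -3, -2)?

(∇×G)₁ = ∂G₃/∂y − ∂G₂/∂z = 0
(∇×G)₂ = ∂G₁/∂z − ∂G₃/∂x = 0
(∇×G)₃ = ∂G₂/∂x − ∂G₁/∂y = 2*y + 5
∇×G = (0, 0, 2*y + 5)
At (-3, -3, -2): (0, 0, -1).

(0, 0, -1)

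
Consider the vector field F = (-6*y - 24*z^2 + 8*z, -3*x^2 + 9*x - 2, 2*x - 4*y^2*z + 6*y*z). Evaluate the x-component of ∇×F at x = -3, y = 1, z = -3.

6

(∇×F)_1 = ∂F₃/∂y − ∂F₂/∂z
= -8*y*z + 6*z − (0)
= -8*y*z + 6*z
At (-3, 1, -3): 6.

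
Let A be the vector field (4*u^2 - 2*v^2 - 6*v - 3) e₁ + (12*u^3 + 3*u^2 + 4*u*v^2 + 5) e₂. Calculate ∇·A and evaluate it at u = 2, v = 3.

∂A₁/∂u = 8*u
∂A₂/∂v = 8*u*v
∇·A = 8*u*v + 8*u
At (2, 3): 64.

64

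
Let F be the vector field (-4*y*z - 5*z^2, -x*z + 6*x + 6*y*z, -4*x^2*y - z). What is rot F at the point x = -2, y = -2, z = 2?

(-6, 20, 12)

(∇×F)₁ = ∂F₃/∂y − ∂F₂/∂z = -4*x^2 + x - 6*y
(∇×F)₂ = ∂F₁/∂z − ∂F₃/∂x = 8*x*y - 4*y - 10*z
(∇×F)₃ = ∂F₂/∂x − ∂F₁/∂y = 3*z + 6
∇×F = (-4*x^2 + x - 6*y, 8*x*y - 4*y - 10*z, 3*z + 6)
At (-2, -2, 2): (-6, 20, 12).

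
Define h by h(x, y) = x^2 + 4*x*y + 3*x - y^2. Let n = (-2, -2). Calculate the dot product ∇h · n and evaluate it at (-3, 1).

26

∂h/∂x = 2*x + 4*y + 3
∂h/∂y = 4*x - 2*y
∇h at (-3, 1) = (1, -14)
∇h · n = (1)(-2) + (-14)(-2) = 26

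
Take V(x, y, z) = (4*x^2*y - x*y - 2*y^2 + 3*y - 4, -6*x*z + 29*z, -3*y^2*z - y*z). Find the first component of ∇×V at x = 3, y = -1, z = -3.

-26

(∇×V)_1 = ∂V₃/∂y − ∂V₂/∂z
= -6*y*z - z − (-6*x + 29)
= 6*x - 6*y*z - z - 29
At (3, -1, -3): -26.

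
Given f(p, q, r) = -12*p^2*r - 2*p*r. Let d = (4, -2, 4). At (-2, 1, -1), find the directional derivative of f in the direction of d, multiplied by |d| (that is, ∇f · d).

∂f/∂p = -24*p*r - 2*r
∂f/∂q = 0
∂f/∂r = -12*p^2 - 2*p
∇f at (-2, 1, -1) = (-46, 0, -44)
∇f · d = (-46)(4) + (0)(-2) + (-44)(4) = -360

-360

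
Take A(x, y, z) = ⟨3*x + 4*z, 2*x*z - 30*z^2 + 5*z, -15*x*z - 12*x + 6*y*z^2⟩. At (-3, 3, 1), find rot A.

(67, 31, 2)

(∇×A)₁ = ∂A₃/∂y − ∂A₂/∂z = -2*x + 6*z^2 + 60*z - 5
(∇×A)₂ = ∂A₁/∂z − ∂A₃/∂x = 15*z + 16
(∇×A)₃ = ∂A₂/∂x − ∂A₁/∂y = 2*z
∇×A = (-2*x + 6*z^2 + 60*z - 5, 15*z + 16, 2*z)
At (-3, 3, 1): (67, 31, 2).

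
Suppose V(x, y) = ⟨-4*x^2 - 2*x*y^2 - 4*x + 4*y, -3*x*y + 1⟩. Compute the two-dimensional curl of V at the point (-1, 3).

∂V₂/∂x = -3*y
∂V₁/∂y = -4*x*y + 4
Scalar curl = 4*x*y - 3*y - 4
At (-1, 3): -25.

-25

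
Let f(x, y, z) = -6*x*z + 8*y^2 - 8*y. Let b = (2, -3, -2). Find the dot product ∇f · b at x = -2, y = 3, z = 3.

∂f/∂x = -6*z
∂f/∂y = 16*y - 8
∂f/∂z = -6*x
∇f at (-2, 3, 3) = (-18, 40, 12)
∇f · b = (-18)(2) + (40)(-3) + (12)(-2) = -180

-180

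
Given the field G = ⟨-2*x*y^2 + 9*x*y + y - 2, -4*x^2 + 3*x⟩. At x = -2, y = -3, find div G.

-45

∂G₁/∂x = -2*y^2 + 9*y
∂G₂/∂y = 0
∇·G = -2*y^2 + 9*y
At (-2, -3): -45.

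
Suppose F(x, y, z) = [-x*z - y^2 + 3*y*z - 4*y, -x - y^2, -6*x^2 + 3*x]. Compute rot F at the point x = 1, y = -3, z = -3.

(∇×F)₁ = ∂F₃/∂y − ∂F₂/∂z = 0
(∇×F)₂ = ∂F₁/∂z − ∂F₃/∂x = 11*x + 3*y - 3
(∇×F)₃ = ∂F₂/∂x − ∂F₁/∂y = 2*y - 3*z + 3
∇×F = (0, 11*x + 3*y - 3, 2*y - 3*z + 3)
At (1, -3, -3): (0, -1, 6).

(0, -1, 6)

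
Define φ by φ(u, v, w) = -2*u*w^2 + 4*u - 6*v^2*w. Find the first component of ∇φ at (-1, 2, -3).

(∇φ)_1 = ∂φ/∂u = -2*w^2 + 4
At (-1, 2, -3): -14.

-14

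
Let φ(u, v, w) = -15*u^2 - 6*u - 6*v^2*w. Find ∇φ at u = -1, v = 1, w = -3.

(24, 36, -6)

∂φ/∂u = -30*u - 6
∂φ/∂v = -12*v*w
∂φ/∂w = -6*v^2
∇φ = (-30*u - 6, -12*v*w, -6*v^2)
At (-1, 1, -3): (24, 36, -6).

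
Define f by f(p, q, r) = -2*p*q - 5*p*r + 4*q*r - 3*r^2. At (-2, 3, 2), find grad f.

∂f/∂p = -2*q - 5*r
∂f/∂q = -2*p + 4*r
∂f/∂r = -5*p + 4*q - 6*r
∇f = (-2*q - 5*r, -2*p + 4*r, -5*p + 4*q - 6*r)
At (-2, 3, 2): (-16, 12, 10).

(-16, 12, 10)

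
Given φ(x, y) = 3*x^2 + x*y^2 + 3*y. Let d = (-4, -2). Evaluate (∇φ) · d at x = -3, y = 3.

∂φ/∂x = 6*x + y^2
∂φ/∂y = 2*x*y + 3
∇φ at (-3, 3) = (-9, -15)
∇φ · d = (-9)(-4) + (-15)(-2) = 66

66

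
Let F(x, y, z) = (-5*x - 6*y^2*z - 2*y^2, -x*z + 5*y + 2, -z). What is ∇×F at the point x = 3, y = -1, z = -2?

(∇×F)₁ = ∂F₃/∂y − ∂F₂/∂z = x
(∇×F)₂ = ∂F₁/∂z − ∂F₃/∂x = -6*y^2
(∇×F)₃ = ∂F₂/∂x − ∂F₁/∂y = 12*y*z + 4*y - z
∇×F = (x, -6*y^2, 12*y*z + 4*y - z)
At (3, -1, -2): (3, -6, 22).

(3, -6, 22)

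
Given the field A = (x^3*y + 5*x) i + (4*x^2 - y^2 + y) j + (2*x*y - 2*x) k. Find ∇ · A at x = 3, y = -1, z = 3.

-19

∂A₁/∂x = 3*x^2*y + 5
∂A₂/∂y = -2*y + 1
∂A₃/∂z = 0
∇·A = 3*x^2*y - 2*y + 6
At (3, -1, 3): -19.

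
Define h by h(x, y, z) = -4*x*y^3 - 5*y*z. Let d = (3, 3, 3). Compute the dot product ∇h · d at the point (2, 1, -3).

-54

∂h/∂x = -4*y^3
∂h/∂y = -12*x*y^2 - 5*z
∂h/∂z = -5*y
∇h at (2, 1, -3) = (-4, -9, -5)
∇h · d = (-4)(3) + (-9)(3) + (-5)(3) = -54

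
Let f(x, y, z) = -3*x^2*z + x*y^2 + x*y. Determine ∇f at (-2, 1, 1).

∂f/∂x = -6*x*z + y^2 + y
∂f/∂y = 2*x*y + x
∂f/∂z = -3*x^2
∇f = (-6*x*z + y^2 + y, 2*x*y + x, -3*x^2)
At (-2, 1, 1): (14, -6, -12).

(14, -6, -12)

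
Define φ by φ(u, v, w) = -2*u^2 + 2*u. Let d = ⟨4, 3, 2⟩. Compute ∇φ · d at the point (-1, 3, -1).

∂φ/∂u = -4*u + 2
∂φ/∂v = 0
∂φ/∂w = 0
∇φ at (-1, 3, -1) = (6, 0, 0)
∇φ · d = (6)(4) + (0)(3) + (0)(2) = 24

24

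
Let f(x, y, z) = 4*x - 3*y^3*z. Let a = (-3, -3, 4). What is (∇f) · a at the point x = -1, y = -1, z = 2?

54

∂f/∂x = 4
∂f/∂y = -9*y^2*z
∂f/∂z = -3*y^3
∇f at (-1, -1, 2) = (4, -18, 3)
∇f · a = (4)(-3) + (-18)(-3) + (3)(4) = 54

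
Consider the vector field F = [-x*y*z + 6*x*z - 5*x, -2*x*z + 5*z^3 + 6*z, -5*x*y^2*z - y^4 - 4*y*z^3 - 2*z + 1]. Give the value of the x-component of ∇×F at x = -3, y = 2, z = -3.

-251

(∇×F)_1 = ∂F₃/∂y − ∂F₂/∂z
= -10*x*y*z - 4*y^3 - 4*z^3 − (-2*x + 15*z^2 + 6)
= -10*x*y*z + 2*x - 4*y^3 - 4*z^3 - 15*z^2 - 6
At (-3, 2, -3): -251.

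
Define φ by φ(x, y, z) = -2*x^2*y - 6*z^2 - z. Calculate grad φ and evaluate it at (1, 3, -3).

(-12, -2, 35)

∂φ/∂x = -4*x*y
∂φ/∂y = -2*x^2
∂φ/∂z = -12*z - 1
∇φ = (-4*x*y, -2*x^2, -12*z - 1)
At (1, 3, -3): (-12, -2, 35).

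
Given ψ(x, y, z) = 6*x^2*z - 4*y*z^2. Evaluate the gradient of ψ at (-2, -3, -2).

(48, -16, -24)

∂ψ/∂x = 12*x*z
∂ψ/∂y = -4*z^2
∂ψ/∂z = 6*x^2 - 8*y*z
∇ψ = (12*x*z, -4*z^2, 6*x^2 - 8*y*z)
At (-2, -3, -2): (48, -16, -24).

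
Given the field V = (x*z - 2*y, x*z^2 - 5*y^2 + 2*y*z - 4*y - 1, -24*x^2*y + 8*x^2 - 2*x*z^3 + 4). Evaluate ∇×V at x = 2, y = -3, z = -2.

(∇×V)₁ = ∂V₃/∂y − ∂V₂/∂z = -24*x^2 - 2*x*z - 2*y
(∇×V)₂ = ∂V₁/∂z − ∂V₃/∂x = 48*x*y - 15*x + 2*z^3
(∇×V)₃ = ∂V₂/∂x − ∂V₁/∂y = z^2 + 2
∇×V = (-24*x^2 - 2*x*z - 2*y, 48*x*y - 15*x + 2*z^3, z^2 + 2)
At (2, -3, -2): (-82, -334, 6).

(-82, -334, 6)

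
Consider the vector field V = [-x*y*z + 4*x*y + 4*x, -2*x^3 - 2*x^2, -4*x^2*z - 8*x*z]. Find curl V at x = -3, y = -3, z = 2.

(0, -41, -36)

(∇×V)₁ = ∂V₃/∂y − ∂V₂/∂z = 0
(∇×V)₂ = ∂V₁/∂z − ∂V₃/∂x = -x*y + 8*x*z + 8*z
(∇×V)₃ = ∂V₂/∂x − ∂V₁/∂y = -6*x^2 + x*z - 8*x
∇×V = (0, -x*y + 8*x*z + 8*z, -6*x^2 + x*z - 8*x)
At (-3, -3, 2): (0, -41, -36).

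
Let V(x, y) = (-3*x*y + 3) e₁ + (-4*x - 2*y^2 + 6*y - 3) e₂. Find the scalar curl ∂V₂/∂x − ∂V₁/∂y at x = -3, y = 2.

∂V₂/∂x = -4
∂V₁/∂y = -3*x
Scalar curl = 3*x - 4
At (-3, 2): -13.

-13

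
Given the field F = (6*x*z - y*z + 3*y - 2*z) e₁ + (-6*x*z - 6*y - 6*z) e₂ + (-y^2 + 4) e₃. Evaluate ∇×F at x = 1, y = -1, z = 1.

(∇×F)₁ = ∂F₃/∂y − ∂F₂/∂z = 6*x - 2*y + 6
(∇×F)₂ = ∂F₁/∂z − ∂F₃/∂x = 6*x - y - 2
(∇×F)₃ = ∂F₂/∂x − ∂F₁/∂y = -5*z - 3
∇×F = (6*x - 2*y + 6, 6*x - y - 2, -5*z - 3)
At (1, -1, 1): (14, 5, -8).

(14, 5, -8)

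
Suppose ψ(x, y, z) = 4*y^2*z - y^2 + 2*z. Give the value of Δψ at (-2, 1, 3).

22

∂²ψ/∂x² = 0
∂²ψ/∂y² = 2*(4*z - 1)
∂²ψ/∂z² = 0
∇²ψ = 8*z - 2
At (-2, 1, 3): 22.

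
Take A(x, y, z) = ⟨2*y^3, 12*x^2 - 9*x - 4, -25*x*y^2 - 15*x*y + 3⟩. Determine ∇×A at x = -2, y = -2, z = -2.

(∇×A)₁ = ∂A₃/∂y − ∂A₂/∂z = -50*x*y - 15*x
(∇×A)₂ = ∂A₁/∂z − ∂A₃/∂x = 25*y^2 + 15*y
(∇×A)₃ = ∂A₂/∂x − ∂A₁/∂y = 24*x - 6*y^2 - 9
∇×A = (-50*x*y - 15*x, 25*y^2 + 15*y, 24*x - 6*y^2 - 9)
At (-2, -2, -2): (-170, 70, -81).

(-170, 70, -81)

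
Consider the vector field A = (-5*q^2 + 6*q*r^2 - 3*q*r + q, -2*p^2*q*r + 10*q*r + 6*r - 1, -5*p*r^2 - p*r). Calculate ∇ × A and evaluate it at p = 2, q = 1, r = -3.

(∇×A)₁ = ∂A₃/∂q − ∂A₂/∂r = 2*p^2*q - 10*q - 6
(∇×A)₂ = ∂A₁/∂r − ∂A₃/∂p = 12*q*r - 3*q + 5*r^2 + r
(∇×A)₃ = ∂A₂/∂p − ∂A₁/∂q = -4*p*q*r + 10*q - 6*r^2 + 3*r - 1
∇×A = (2*p^2*q - 10*q - 6, 12*q*r - 3*q + 5*r^2 + r, -4*p*q*r + 10*q - 6*r^2 + 3*r - 1)
At (2, 1, -3): (-8, 3, -30).

(-8, 3, -30)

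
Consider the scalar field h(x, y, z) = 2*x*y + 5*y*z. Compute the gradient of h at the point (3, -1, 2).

(-2, 16, -5)

∂h/∂x = 2*y
∂h/∂y = 2*x + 5*z
∂h/∂z = 5*y
∇h = (2*y, 2*x + 5*z, 5*y)
At (3, -1, 2): (-2, 16, -5).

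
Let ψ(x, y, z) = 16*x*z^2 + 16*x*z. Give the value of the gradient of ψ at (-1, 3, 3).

∂ψ/∂x = 16*z^2 + 16*z
∂ψ/∂y = 0
∂ψ/∂z = 32*x*z + 16*x
∇ψ = (16*z^2 + 16*z, 0, 32*x*z + 16*x)
At (-1, 3, 3): (192, 0, -112).

(192, 0, -112)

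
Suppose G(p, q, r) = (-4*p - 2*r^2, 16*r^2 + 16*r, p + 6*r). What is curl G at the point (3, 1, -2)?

(∇×G)₁ = ∂G₃/∂q − ∂G₂/∂r = -32*r - 16
(∇×G)₂ = ∂G₁/∂r − ∂G₃/∂p = -4*r - 1
(∇×G)₃ = ∂G₂/∂p − ∂G₁/∂q = 0
∇×G = (-32*r - 16, -4*r - 1, 0)
At (3, 1, -2): (48, 7, 0).

(48, 7, 0)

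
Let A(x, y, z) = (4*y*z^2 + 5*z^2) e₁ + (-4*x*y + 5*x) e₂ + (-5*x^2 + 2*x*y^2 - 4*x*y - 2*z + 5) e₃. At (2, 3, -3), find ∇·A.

∂A₁/∂x = 0
∂A₂/∂y = -4*x
∂A₃/∂z = -2
∇·A = -4*x - 2
At (2, 3, -3): -10.

-10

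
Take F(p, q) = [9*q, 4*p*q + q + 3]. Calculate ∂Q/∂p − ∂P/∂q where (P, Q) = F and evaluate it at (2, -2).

∂F₂/∂p = 4*q
∂F₁/∂q = 9
Scalar curl = 4*q - 9
At (2, -2): -17.

-17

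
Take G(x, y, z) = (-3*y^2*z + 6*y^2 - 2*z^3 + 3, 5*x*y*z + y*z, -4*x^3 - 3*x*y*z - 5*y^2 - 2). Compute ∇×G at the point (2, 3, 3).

(∇×G)₁ = ∂G₃/∂y − ∂G₂/∂z = -5*x*y - 3*x*z - 11*y
(∇×G)₂ = ∂G₁/∂z − ∂G₃/∂x = 12*x^2 - 3*y^2 + 3*y*z - 6*z^2
(∇×G)₃ = ∂G₂/∂x − ∂G₁/∂y = 11*y*z - 12*y
∇×G = (-5*x*y - 3*x*z - 11*y, 12*x^2 - 3*y^2 + 3*y*z - 6*z^2, 11*y*z - 12*y)
At (2, 3, 3): (-81, -6, 63).

(-81, -6, 63)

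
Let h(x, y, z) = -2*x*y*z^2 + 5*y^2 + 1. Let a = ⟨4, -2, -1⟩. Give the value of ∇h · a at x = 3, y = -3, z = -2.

276

∂h/∂x = -2*y*z^2
∂h/∂y = -2*x*z^2 + 10*y
∂h/∂z = -4*x*y*z
∇h at (3, -3, -2) = (24, -54, -72)
∇h · a = (24)(4) + (-54)(-2) + (-72)(-1) = 276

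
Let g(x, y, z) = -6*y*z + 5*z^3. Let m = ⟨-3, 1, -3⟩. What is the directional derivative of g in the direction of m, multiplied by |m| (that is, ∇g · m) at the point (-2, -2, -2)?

∂g/∂x = 0
∂g/∂y = -6*z
∂g/∂z = -6*y + 15*z^2
∇g at (-2, -2, -2) = (0, 12, 72)
∇g · m = (0)(-3) + (12)(1) + (72)(-3) = -204

-204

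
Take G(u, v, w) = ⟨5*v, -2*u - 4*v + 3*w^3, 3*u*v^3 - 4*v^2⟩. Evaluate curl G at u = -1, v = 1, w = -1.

(∇×G)₁ = ∂G₃/∂v − ∂G₂/∂w = 9*u*v^2 - 8*v - 9*w^2
(∇×G)₂ = ∂G₁/∂w − ∂G₃/∂u = -3*v^3
(∇×G)₃ = ∂G₂/∂u − ∂G₁/∂v = -7
∇×G = (9*u*v^2 - 8*v - 9*w^2, -3*v^3, -7)
At (-1, 1, -1): (-26, -3, -7).

(-26, -3, -7)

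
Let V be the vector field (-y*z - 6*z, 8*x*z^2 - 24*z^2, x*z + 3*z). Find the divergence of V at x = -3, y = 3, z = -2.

0

∂V₁/∂x = 0
∂V₂/∂y = 0
∂V₃/∂z = x + 3
∇·V = x + 3
At (-3, 3, -2): 0.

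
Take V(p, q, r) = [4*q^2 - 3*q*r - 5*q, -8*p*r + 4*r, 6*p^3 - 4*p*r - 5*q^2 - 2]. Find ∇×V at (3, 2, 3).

(0, -156, -26)

(∇×V)₁ = ∂V₃/∂q − ∂V₂/∂r = 8*p - 10*q - 4
(∇×V)₂ = ∂V₁/∂r − ∂V₃/∂p = -18*p^2 - 3*q + 4*r
(∇×V)₃ = ∂V₂/∂p − ∂V₁/∂q = -8*q - 5*r + 5
∇×V = (8*p - 10*q - 4, -18*p^2 - 3*q + 4*r, -8*q - 5*r + 5)
At (3, 2, 3): (0, -156, -26).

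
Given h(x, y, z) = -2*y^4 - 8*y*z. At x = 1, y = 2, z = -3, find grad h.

∂h/∂x = 0
∂h/∂y = -8*y^3 - 8*z
∂h/∂z = -8*y
∇h = (0, -8*y^3 - 8*z, -8*y)
At (1, 2, -3): (0, -40, -16).

(0, -40, -16)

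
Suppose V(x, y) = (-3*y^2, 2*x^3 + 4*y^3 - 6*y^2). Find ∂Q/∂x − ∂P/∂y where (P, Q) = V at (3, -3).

∂V₂/∂x = 6*x^2
∂V₁/∂y = -6*y
Scalar curl = 6*x^2 + 6*y
At (3, -3): 36.

36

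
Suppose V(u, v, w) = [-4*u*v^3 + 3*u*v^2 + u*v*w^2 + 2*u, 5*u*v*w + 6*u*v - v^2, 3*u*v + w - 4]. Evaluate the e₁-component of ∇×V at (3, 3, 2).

(∇×V)_1 = ∂V₃/∂v − ∂V₂/∂w
= 3*u − (5*u*v)
= -5*u*v + 3*u
At (3, 3, 2): -36.

-36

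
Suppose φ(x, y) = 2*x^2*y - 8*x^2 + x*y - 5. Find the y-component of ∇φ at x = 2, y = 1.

(∇φ)_2 = ∂φ/∂y = 2*x^2 + x
At (2, 1): 10.

10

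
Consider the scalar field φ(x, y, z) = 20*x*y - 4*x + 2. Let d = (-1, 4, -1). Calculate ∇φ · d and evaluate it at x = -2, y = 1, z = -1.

-176

∂φ/∂x = 20*y - 4
∂φ/∂y = 20*x
∂φ/∂z = 0
∇φ at (-2, 1, -1) = (16, -40, 0)
∇φ · d = (16)(-1) + (-40)(4) + (0)(-1) = -176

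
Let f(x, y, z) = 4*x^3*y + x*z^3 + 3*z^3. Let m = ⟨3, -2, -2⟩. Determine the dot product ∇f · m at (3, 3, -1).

717

∂f/∂x = 12*x^2*y + z^3
∂f/∂y = 4*x^3
∂f/∂z = 3*x*z^2 + 9*z^2
∇f at (3, 3, -1) = (323, 108, 18)
∇f · m = (323)(3) + (108)(-2) + (18)(-2) = 717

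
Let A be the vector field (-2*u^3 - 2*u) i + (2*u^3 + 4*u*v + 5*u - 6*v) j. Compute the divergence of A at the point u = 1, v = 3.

-10

∂A₁/∂u = -6*u^2 - 2
∂A₂/∂v = 4*u - 6
∇·A = -6*u^2 + 4*u - 8
At (1, 3): -10.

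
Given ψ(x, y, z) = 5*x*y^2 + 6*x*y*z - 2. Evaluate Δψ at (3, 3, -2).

30

∂²ψ/∂x² = 0
∂²ψ/∂y² = 10*x
∂²ψ/∂z² = 0
∇²ψ = 10*x
At (3, 3, -2): 30.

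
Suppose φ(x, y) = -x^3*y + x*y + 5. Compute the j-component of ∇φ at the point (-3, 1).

24

(∇φ)_2 = ∂φ/∂y = -x^3 + x
At (-3, 1): 24.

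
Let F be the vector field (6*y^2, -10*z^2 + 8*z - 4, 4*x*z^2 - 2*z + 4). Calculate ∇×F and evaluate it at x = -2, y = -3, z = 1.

(∇×F)₁ = ∂F₃/∂y − ∂F₂/∂z = 20*z - 8
(∇×F)₂ = ∂F₁/∂z − ∂F₃/∂x = -4*z^2
(∇×F)₃ = ∂F₂/∂x − ∂F₁/∂y = -12*y
∇×F = (20*z - 8, -4*z^2, -12*y)
At (-2, -3, 1): (12, -4, 36).

(12, -4, 36)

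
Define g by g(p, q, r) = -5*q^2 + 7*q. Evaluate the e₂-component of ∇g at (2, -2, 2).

27

(∇g)_2 = ∂g/∂q = -10*q + 7
At (2, -2, 2): 27.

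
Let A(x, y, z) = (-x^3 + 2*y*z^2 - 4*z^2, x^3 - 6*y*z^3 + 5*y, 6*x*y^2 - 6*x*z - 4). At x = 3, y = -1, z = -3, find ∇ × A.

(-198, 12, 9)

(∇×A)₁ = ∂A₃/∂y − ∂A₂/∂z = 12*x*y + 18*y*z^2
(∇×A)₂ = ∂A₁/∂z − ∂A₃/∂x = -6*y^2 + 4*y*z - 2*z
(∇×A)₃ = ∂A₂/∂x − ∂A₁/∂y = 3*x^2 - 2*z^2
∇×A = (12*x*y + 18*y*z^2, -6*y^2 + 4*y*z - 2*z, 3*x^2 - 2*z^2)
At (3, -1, -3): (-198, 12, 9).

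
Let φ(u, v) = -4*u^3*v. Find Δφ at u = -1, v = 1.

24

∂²φ/∂u² = -24*u*v
∂²φ/∂v² = 0
∇²φ = -24*u*v
At (-1, 1): 24.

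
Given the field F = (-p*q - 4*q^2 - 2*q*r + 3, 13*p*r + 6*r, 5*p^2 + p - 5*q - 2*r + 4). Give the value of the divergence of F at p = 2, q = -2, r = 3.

0

∂F₁/∂p = -q
∂F₂/∂q = 0
∂F₃/∂r = -2
∇·F = -q - 2
At (2, -2, 3): 0.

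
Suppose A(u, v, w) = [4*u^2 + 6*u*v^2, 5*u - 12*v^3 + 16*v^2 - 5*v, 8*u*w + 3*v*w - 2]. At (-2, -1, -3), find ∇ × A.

(∇×A)₁ = ∂A₃/∂v − ∂A₂/∂w = 3*w
(∇×A)₂ = ∂A₁/∂w − ∂A₃/∂u = -8*w
(∇×A)₃ = ∂A₂/∂u − ∂A₁/∂v = -12*u*v + 5
∇×A = (3*w, -8*w, -12*u*v + 5)
At (-2, -1, -3): (-9, 24, -19).

(-9, 24, -19)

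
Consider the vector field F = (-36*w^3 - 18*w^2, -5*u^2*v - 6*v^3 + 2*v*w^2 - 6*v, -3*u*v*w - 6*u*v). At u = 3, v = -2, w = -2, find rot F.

(-16, -360, 60)

(∇×F)₁ = ∂F₃/∂v − ∂F₂/∂w = -3*u*w - 6*u - 4*v*w
(∇×F)₂ = ∂F₁/∂w − ∂F₃/∂u = 3*v*w + 6*v - 108*w^2 - 36*w
(∇×F)₃ = ∂F₂/∂u − ∂F₁/∂v = -10*u*v
∇×F = (-3*u*w - 6*u - 4*v*w, 3*v*w + 6*v - 108*w^2 - 36*w, -10*u*v)
At (3, -2, -2): (-16, -360, 60).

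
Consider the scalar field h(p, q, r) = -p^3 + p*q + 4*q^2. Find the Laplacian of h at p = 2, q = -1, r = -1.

∂²h/∂p² = -6*p
∂²h/∂q² = 8
∂²h/∂r² = 0
∇²h = -6*p + 8
At (2, -1, -1): -4.

-4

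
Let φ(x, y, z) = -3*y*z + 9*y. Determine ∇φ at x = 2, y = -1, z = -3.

∂φ/∂x = 0
∂φ/∂y = -3*z + 9
∂φ/∂z = -3*y
∇φ = (0, -3*z + 9, -3*y)
At (2, -1, -3): (0, 18, 3).

(0, 18, 3)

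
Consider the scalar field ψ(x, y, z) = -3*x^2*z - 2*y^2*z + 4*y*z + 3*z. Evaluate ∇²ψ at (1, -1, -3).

30

∂²ψ/∂x² = -6*z
∂²ψ/∂y² = -4*z
∂²ψ/∂z² = 0
∇²ψ = -10*z
At (1, -1, -3): 30.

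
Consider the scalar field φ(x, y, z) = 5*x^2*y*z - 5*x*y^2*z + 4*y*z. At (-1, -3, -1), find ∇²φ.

∂²φ/∂x² = 10*y*z
∂²φ/∂y² = -10*x*z
∂²φ/∂z² = 0
∇²φ = -10*x*z + 10*y*z
At (-1, -3, -1): 20.

20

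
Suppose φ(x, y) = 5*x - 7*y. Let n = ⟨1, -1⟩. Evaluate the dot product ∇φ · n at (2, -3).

∂φ/∂x = 5
∂φ/∂y = -7
∇φ at (2, -3) = (5, -7)
∇φ · n = (5)(1) + (-7)(-1) = 12

12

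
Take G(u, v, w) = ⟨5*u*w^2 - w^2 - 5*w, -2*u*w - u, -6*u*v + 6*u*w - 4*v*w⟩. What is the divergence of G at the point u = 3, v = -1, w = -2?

∂G₁/∂u = 5*w^2
∂G₂/∂v = 0
∂G₃/∂w = 6*u - 4*v
∇·G = 6*u - 4*v + 5*w^2
At (3, -1, -2): 42.

42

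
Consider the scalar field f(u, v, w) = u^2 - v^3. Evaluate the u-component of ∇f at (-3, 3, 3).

-6

(∇f)_1 = ∂f/∂u = 2*u
At (-3, 3, 3): -6.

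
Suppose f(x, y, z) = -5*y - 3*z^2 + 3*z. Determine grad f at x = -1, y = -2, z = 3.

∂f/∂x = 0
∂f/∂y = -5
∂f/∂z = -6*z + 3
∇f = (0, -5, -6*z + 3)
At (-1, -2, 3): (0, -5, -15).

(0, -5, -15)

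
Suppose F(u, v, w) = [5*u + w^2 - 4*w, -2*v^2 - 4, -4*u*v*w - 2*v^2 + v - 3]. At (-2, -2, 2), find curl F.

(∇×F)₁ = ∂F₃/∂v − ∂F₂/∂w = -4*u*w - 4*v + 1
(∇×F)₂ = ∂F₁/∂w − ∂F₃/∂u = 4*v*w + 2*w - 4
(∇×F)₃ = ∂F₂/∂u − ∂F₁/∂v = 0
∇×F = (-4*u*w - 4*v + 1, 4*v*w + 2*w - 4, 0)
At (-2, -2, 2): (25, -16, 0).

(25, -16, 0)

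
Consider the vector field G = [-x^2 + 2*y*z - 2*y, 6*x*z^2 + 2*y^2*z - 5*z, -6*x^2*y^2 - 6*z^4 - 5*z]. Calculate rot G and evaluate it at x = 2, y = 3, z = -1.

(∇×G)₁ = ∂G₃/∂y − ∂G₂/∂z = -12*x^2*y - 12*x*z - 2*y^2 + 5
(∇×G)₂ = ∂G₁/∂z − ∂G₃/∂x = 12*x*y^2 + 2*y
(∇×G)₃ = ∂G₂/∂x − ∂G₁/∂y = 6*z^2 - 2*z + 2
∇×G = (-12*x^2*y - 12*x*z - 2*y^2 + 5, 12*x*y^2 + 2*y, 6*z^2 - 2*z + 2)
At (2, 3, -1): (-133, 222, 10).

(-133, 222, 10)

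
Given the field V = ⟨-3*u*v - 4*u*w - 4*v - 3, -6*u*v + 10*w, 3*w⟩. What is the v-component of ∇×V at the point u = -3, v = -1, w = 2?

(∇×V)_2 = ∂V₁/∂w − ∂V₃/∂u
= -4*u − (0)
= -4*u
At (-3, -1, 2): 12.

12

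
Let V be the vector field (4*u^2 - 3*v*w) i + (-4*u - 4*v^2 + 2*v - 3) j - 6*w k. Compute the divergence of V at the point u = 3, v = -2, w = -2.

36

∂V₁/∂u = 8*u
∂V₂/∂v = -8*v + 2
∂V₃/∂w = -6
∇·V = 8*u - 8*v - 4
At (3, -2, -2): 36.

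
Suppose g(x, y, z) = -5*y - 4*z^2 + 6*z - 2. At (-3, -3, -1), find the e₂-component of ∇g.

(∇g)_2 = ∂g/∂y = -5
At (-3, -3, -1): -5.

-5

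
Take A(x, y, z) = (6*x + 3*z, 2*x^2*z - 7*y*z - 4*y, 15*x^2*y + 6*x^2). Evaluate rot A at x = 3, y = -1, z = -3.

(110, 57, -36)

(∇×A)₁ = ∂A₃/∂y − ∂A₂/∂z = 13*x^2 + 7*y
(∇×A)₂ = ∂A₁/∂z − ∂A₃/∂x = -30*x*y - 12*x + 3
(∇×A)₃ = ∂A₂/∂x − ∂A₁/∂y = 4*x*z
∇×A = (13*x^2 + 7*y, -30*x*y - 12*x + 3, 4*x*z)
At (3, -1, -3): (110, 57, -36).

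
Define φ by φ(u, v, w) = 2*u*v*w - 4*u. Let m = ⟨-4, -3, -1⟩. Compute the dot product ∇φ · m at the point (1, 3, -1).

40

∂φ/∂u = 2*v*w - 4
∂φ/∂v = 2*u*w
∂φ/∂w = 2*u*v
∇φ at (1, 3, -1) = (-10, -2, 6)
∇φ · m = (-10)(-4) + (-2)(-3) + (6)(-1) = 40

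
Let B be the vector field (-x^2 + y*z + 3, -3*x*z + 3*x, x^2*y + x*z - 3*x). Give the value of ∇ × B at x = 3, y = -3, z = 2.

(18, 16, -5)

(∇×B)₁ = ∂B₃/∂y − ∂B₂/∂z = x^2 + 3*x
(∇×B)₂ = ∂B₁/∂z − ∂B₃/∂x = -2*x*y + y - z + 3
(∇×B)₃ = ∂B₂/∂x − ∂B₁/∂y = -4*z + 3
∇×B = (x^2 + 3*x, -2*x*y + y - z + 3, -4*z + 3)
At (3, -3, 2): (18, 16, -5).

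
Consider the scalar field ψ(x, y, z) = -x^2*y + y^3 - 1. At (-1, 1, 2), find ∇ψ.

(2, 2, 0)

∂ψ/∂x = -2*x*y
∂ψ/∂y = -x^2 + 3*y^2
∂ψ/∂z = 0
∇ψ = (-2*x*y, -x^2 + 3*y^2, 0)
At (-1, 1, 2): (2, 2, 0).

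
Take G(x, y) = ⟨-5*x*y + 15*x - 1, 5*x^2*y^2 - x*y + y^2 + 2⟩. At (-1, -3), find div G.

-5

∂G₁/∂x = -5*y + 15
∂G₂/∂y = 10*x^2*y - x + 2*y
∇·G = 10*x^2*y - x - 3*y + 15
At (-1, -3): -5.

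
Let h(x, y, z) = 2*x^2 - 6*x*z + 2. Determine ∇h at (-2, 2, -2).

∂h/∂x = 4*x - 6*z
∂h/∂y = 0
∂h/∂z = -6*x
∇h = (4*x - 6*z, 0, -6*x)
At (-2, 2, -2): (4, 0, 12).

(4, 0, 12)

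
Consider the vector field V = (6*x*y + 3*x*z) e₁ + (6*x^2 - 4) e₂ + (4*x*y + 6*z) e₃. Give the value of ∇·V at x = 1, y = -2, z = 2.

0

∂V₁/∂x = 6*y + 3*z
∂V₂/∂y = 0
∂V₃/∂z = 6
∇·V = 6*y + 3*z + 6
At (1, -2, 2): 0.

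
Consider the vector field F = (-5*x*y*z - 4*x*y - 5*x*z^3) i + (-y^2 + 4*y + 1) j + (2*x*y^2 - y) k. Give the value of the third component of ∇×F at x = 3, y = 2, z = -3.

(∇×F)_3 = ∂F₂/∂x − ∂F₁/∂y
= 0 − (-5*x*z - 4*x)
= 5*x*z + 4*x
At (3, 2, -3): -33.

-33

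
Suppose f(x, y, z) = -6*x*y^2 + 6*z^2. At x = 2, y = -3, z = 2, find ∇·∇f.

-12

∂²f/∂x² = 0
∂²f/∂y² = -12*x
∂²f/∂z² = 12
∇²f = -12*x + 12
At (2, -3, 2): -12.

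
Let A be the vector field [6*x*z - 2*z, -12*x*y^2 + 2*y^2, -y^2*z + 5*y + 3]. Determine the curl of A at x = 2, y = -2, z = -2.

(∇×A)₁ = ∂A₃/∂y − ∂A₂/∂z = -2*y*z + 5
(∇×A)₂ = ∂A₁/∂z − ∂A₃/∂x = 6*x - 2
(∇×A)₃ = ∂A₂/∂x − ∂A₁/∂y = -12*y^2
∇×A = (-2*y*z + 5, 6*x - 2, -12*y^2)
At (2, -2, -2): (-3, 10, -48).

(-3, 10, -48)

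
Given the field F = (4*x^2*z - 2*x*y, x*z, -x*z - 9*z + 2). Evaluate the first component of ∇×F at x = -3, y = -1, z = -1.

(∇×F)_1 = ∂F₃/∂y − ∂F₂/∂z
= 0 − (x)
= -x
At (-3, -1, -1): 3.

3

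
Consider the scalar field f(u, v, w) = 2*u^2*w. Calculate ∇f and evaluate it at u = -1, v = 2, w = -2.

∂f/∂u = 4*u*w
∂f/∂v = 0
∂f/∂w = 2*u^2
∇f = (4*u*w, 0, 2*u^2)
At (-1, 2, -2): (8, 0, 2).

(8, 0, 2)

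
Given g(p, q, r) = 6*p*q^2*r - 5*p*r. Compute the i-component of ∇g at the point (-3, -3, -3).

(∇g)_1 = ∂g/∂p = 6*q^2*r - 5*r
At (-3, -3, -3): -147.

-147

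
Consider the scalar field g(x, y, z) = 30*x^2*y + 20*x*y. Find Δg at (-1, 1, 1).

∂²g/∂x² = 60*y
∂²g/∂y² = 0
∂²g/∂z² = 0
∇²g = 60*y
At (-1, 1, 1): 60.

60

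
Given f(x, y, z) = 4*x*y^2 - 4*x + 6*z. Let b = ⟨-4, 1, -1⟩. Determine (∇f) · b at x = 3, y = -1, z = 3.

∂f/∂x = 4*y^2 - 4
∂f/∂y = 8*x*y
∂f/∂z = 6
∇f at (3, -1, 3) = (0, -24, 6)
∇f · b = (0)(-4) + (-24)(1) + (6)(-1) = -30

-30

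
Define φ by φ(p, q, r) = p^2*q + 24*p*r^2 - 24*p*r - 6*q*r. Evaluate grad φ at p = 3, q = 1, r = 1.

(6, 3, 66)

∂φ/∂p = 2*p*q + 24*r^2 - 24*r
∂φ/∂q = p^2 - 6*r
∂φ/∂r = 48*p*r - 24*p - 6*q
∇φ = (2*p*q + 24*r^2 - 24*r, p^2 - 6*r, 48*p*r - 24*p - 6*q)
At (3, 1, 1): (6, 3, 66).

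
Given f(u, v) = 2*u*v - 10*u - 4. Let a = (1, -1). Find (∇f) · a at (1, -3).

∂f/∂u = 2*v - 10
∂f/∂v = 2*u
∇f at (1, -3) = (-16, 2)
∇f · a = (-16)(1) + (2)(-1) = -18

-18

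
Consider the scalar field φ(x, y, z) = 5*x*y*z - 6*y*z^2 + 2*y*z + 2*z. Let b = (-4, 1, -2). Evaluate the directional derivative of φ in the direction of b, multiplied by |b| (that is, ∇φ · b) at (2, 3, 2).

-52

∂φ/∂x = 5*y*z
∂φ/∂y = 5*x*z - 6*z^2 + 2*z
∂φ/∂z = 5*x*y - 12*y*z + 2*y + 2
∇φ at (2, 3, 2) = (30, 0, -34)
∇φ · b = (30)(-4) + (0)(1) + (-34)(-2) = -52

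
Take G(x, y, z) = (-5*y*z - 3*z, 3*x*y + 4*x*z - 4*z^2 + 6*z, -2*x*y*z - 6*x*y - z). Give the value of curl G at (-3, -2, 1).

(38, -9, 3)

(∇×G)₁ = ∂G₃/∂y − ∂G₂/∂z = -2*x*z - 10*x + 8*z - 6
(∇×G)₂ = ∂G₁/∂z − ∂G₃/∂x = 2*y*z + y - 3
(∇×G)₃ = ∂G₂/∂x − ∂G₁/∂y = 3*y + 9*z
∇×G = (-2*x*z - 10*x + 8*z - 6, 2*y*z + y - 3, 3*y + 9*z)
At (-3, -2, 1): (38, -9, 3).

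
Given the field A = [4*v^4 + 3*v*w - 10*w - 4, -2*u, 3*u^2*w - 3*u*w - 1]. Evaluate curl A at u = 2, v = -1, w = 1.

(0, -22, 11)

(∇×A)₁ = ∂A₃/∂v − ∂A₂/∂w = 0
(∇×A)₂ = ∂A₁/∂w − ∂A₃/∂u = -6*u*w + 3*v + 3*w - 10
(∇×A)₃ = ∂A₂/∂u − ∂A₁/∂v = -16*v^3 - 3*w - 2
∇×A = (0, -6*u*w + 3*v + 3*w - 10, -16*v^3 - 3*w - 2)
At (2, -1, 1): (0, -22, 11).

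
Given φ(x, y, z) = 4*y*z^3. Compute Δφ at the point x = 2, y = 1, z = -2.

∂²φ/∂x² = 0
∂²φ/∂y² = 0
∂²φ/∂z² = 24*y*z
∇²φ = 24*y*z
At (2, 1, -2): -48.

-48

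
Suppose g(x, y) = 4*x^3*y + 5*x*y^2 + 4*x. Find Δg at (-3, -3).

∂²g/∂x² = 24*x*y
∂²g/∂y² = 10*x
∇²g = 24*x*y + 10*x
At (-3, -3): 186.

186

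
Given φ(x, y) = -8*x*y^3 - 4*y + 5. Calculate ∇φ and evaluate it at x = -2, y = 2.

(-64, 188)

∂φ/∂x = -8*y^3
∂φ/∂y = -24*x*y^2 - 4
∇φ = (-8*y^3, -24*x*y^2 - 4)
At (-2, 2): (-64, 188).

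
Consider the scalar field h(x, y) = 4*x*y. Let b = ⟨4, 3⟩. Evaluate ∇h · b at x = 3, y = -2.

∂h/∂x = 4*y
∂h/∂y = 4*x
∇h at (3, -2) = (-8, 12)
∇h · b = (-8)(4) + (12)(3) = 4

4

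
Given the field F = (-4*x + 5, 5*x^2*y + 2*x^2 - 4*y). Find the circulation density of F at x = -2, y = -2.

32

∂F₂/∂x = 10*x*y + 4*x
∂F₁/∂y = 0
Scalar curl = 10*x*y + 4*x
At (-2, -2): 32.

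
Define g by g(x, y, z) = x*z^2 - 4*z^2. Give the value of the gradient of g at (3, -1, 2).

(4, 0, -4)

∂g/∂x = z^2
∂g/∂y = 0
∂g/∂z = 2*x*z - 8*z
∇g = (z^2, 0, 2*x*z - 8*z)
At (3, -1, 2): (4, 0, -4).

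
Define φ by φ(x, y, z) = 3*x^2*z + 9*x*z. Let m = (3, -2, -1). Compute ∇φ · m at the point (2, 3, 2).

96

∂φ/∂x = 6*x*z + 9*z
∂φ/∂y = 0
∂φ/∂z = 3*x^2 + 9*x
∇φ at (2, 3, 2) = (42, 0, 30)
∇φ · m = (42)(3) + (0)(-2) + (30)(-1) = 96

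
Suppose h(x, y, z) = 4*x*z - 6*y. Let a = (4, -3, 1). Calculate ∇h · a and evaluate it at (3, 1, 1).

∂h/∂x = 4*z
∂h/∂y = -6
∂h/∂z = 4*x
∇h at (3, 1, 1) = (4, -6, 12)
∇h · a = (4)(4) + (-6)(-3) + (12)(1) = 46

46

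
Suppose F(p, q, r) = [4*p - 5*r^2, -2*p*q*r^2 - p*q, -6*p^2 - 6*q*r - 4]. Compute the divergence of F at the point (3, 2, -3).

-65

∂F₁/∂p = 4
∂F₂/∂q = -2*p*r^2 - p
∂F₃/∂r = -6*q
∇·F = -2*p*r^2 - p - 6*q + 4
At (3, 2, -3): -65.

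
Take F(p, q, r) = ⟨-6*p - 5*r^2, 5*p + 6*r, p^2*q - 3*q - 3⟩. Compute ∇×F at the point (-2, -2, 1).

(-5, -18, 5)

(∇×F)₁ = ∂F₃/∂q − ∂F₂/∂r = p^2 - 9
(∇×F)₂ = ∂F₁/∂r − ∂F₃/∂p = -2*p*q - 10*r
(∇×F)₃ = ∂F₂/∂p − ∂F₁/∂q = 5
∇×F = (p^2 - 9, -2*p*q - 10*r, 5)
At (-2, -2, 1): (-5, -18, 5).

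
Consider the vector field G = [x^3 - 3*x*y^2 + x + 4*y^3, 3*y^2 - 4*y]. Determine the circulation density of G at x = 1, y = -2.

∂G₂/∂x = 0
∂G₁/∂y = -6*x*y + 12*y^2
Scalar curl = 6*x*y - 12*y^2
At (1, -2): -60.

-60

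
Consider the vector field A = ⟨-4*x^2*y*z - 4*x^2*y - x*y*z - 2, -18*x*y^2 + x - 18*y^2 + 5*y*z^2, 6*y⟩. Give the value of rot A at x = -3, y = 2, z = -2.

(46, -66, -101)

(∇×A)₁ = ∂A₃/∂y − ∂A₂/∂z = -10*y*z + 6
(∇×A)₂ = ∂A₁/∂z − ∂A₃/∂x = -4*x^2*y - x*y
(∇×A)₃ = ∂A₂/∂x − ∂A₁/∂y = 4*x^2*z + 4*x^2 + x*z - 18*y^2 + 1
∇×A = (-10*y*z + 6, -4*x^2*y - x*y, 4*x^2*z + 4*x^2 + x*z - 18*y^2 + 1)
At (-3, 2, -2): (46, -66, -101).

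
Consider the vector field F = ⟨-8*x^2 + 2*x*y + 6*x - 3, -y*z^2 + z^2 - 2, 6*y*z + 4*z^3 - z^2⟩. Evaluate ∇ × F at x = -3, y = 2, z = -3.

(-24, 0, 6)

(∇×F)₁ = ∂F₃/∂y − ∂F₂/∂z = 2*y*z + 4*z
(∇×F)₂ = ∂F₁/∂z − ∂F₃/∂x = 0
(∇×F)₃ = ∂F₂/∂x − ∂F₁/∂y = -2*x
∇×F = (2*y*z + 4*z, 0, -2*x)
At (-3, 2, -3): (-24, 0, 6).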